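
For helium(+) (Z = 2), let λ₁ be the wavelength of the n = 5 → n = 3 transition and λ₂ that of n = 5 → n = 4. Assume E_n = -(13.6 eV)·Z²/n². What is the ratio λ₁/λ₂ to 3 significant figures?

0.316

λ ∝ 1/ΔE ∝ 1/(1/n_f² − 1/n_i²), and the Z² and hc factors cancel in the ratio.
λ₁/λ₂ = (1/4² − 1/5²)/(1/3² − 1/5²) = 0.02250/0.07111 = 0.316.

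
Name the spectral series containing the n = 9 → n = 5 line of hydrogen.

The series is set by the lower level: n_f = 5 is the Pfund series.

Pfund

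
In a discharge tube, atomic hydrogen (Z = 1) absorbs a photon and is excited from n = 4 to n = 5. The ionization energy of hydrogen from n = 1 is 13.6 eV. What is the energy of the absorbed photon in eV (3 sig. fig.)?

0.306 eV

E_5 = −13.60/25 = −0.5440 eV and E_4 = −13.60/16 = −0.8500 eV.
The photon energy is |E_5 − E_4| = 0.306 eV.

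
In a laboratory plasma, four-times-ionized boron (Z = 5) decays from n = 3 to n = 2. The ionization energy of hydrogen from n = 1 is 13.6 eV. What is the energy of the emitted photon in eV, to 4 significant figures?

47.22 eV

The Bohr energies scale as Z², so for Z = 5: E_n = −340.0/n² eV.
E_3 = −340.0/9 = −37.78 eV and E_2 = −340.0/4 = −85.00 eV.
The photon energy is |E_3 − E_2| = 47.22 eV.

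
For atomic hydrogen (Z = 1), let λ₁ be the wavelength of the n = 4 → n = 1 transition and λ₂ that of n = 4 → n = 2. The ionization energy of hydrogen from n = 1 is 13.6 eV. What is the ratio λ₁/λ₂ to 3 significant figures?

λ ∝ 1/ΔE ∝ 1/(1/n_f² − 1/n_i²), and the Z² and hc factors cancel in the ratio.
λ₁/λ₂ = (1/2² − 1/4²)/(1/1² − 1/4²) = 0.1875/0.9375 = 0.200.

0.200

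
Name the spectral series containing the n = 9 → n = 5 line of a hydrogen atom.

Pfund

The series is set by the lower level: n_f = 5 is the Pfund series.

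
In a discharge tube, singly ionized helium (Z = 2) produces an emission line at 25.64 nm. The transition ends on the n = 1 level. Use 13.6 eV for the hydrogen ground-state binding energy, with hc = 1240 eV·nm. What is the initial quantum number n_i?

n_i = 3

The photon energy is ΔE = hc/λ = 1240 / 25.64 = 48.36 eV.
With Z = 2, ΔE = 54.40 × (1/n_f² − 1/n_i²), so 1/n_f² − 1/n_i² = 0.8890.
With n_f = 1: 1/n_i² = 1/1 − 0.8890 = 0.1110, so n_i ≈ 3.00.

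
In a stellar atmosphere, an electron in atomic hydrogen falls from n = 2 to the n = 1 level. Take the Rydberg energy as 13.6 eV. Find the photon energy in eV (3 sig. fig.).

10.2 eV

E_2 = −13.60/4 = −3.400 eV and E_1 = −13.60/1 = −13.60 eV.
The photon energy is |E_2 − E_1| = 10.2 eV.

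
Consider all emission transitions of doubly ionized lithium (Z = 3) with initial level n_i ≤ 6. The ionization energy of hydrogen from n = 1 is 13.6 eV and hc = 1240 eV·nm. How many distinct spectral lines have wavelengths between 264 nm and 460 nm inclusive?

Enumerate all n_i → n_f pairs with 1 ≤ n_f < n_i ≤ 6 and compute λ = 1240 / [13.6·9·(1/n_f² − 1/n_i²)].
Lines falling in [264, 460] nm: 6→4 (291.8 nm), 5→4 (450.3 nm).

2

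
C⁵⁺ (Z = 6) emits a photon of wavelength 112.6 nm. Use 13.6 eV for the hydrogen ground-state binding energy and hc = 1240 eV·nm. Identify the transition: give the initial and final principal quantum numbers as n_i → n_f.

n_i = 5, n_f = 4

The photon energy is ΔE = hc/λ = 1240 / 112.6 = 11.01 eV.
With Z = 6, ΔE = 489.6 × (1/n_f² − 1/n_i²), so 1/n_f² − 1/n_i² = 0.02249.
Trying n_f = 4 gives 1/n_i² = 0.04001, i.e. n_i ≈ 5; this pair matches.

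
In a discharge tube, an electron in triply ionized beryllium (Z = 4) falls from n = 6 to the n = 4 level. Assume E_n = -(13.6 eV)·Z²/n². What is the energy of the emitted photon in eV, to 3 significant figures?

7.56 eV

The Bohr energies scale as Z², so for Z = 4: E_n = −217.6/n² eV.
E_6 = −217.6/36 = −6.044 eV and E_4 = −217.6/16 = −13.60 eV.
The photon energy is |E_6 − E_4| = 7.56 eV.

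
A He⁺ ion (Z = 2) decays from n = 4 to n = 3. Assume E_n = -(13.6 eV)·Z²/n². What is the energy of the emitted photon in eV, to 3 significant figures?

The Bohr energies scale as Z², so for Z = 2: E_n = −54.40/n² eV.
E_4 = −54.40/16 = −3.400 eV and E_3 = −54.40/9 = −6.044 eV.
The photon energy is |E_4 − E_3| = 2.64 eV.

2.64 eV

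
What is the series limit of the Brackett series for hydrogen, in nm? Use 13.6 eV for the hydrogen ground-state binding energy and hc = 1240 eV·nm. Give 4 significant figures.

1459 nm

The Brackett series has lower level n_f = 4; the series limit corresponds to n_i → ∞.
ΔE_max = 13.6 × 1 / 4² = 0.8500 eV.
λ_min = 1240 / 0.8500 = 1459 nm.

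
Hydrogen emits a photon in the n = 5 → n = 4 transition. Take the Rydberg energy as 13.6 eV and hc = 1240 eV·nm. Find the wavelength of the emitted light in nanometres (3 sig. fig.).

4050 nm

ΔE = 13.60 × (1/4² − 1/5²) = 13.60 × 0.02250 = 0.3060 eV.
λ = hc/ΔE = 1240 / 0.3060 = 4050 nm.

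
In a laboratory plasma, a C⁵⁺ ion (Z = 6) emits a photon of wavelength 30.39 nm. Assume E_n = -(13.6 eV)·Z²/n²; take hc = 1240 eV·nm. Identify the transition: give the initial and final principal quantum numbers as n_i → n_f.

n_i = 6, n_f = 3

The photon energy is ΔE = hc/λ = 1240 / 30.39 = 40.80 eV.
With Z = 6, ΔE = 489.6 × (1/n_f² − 1/n_i²), so 1/n_f² − 1/n_i² = 0.08334.
Trying n_f = 3 gives 1/n_i² = 0.02777, i.e. n_i ≈ 6; this pair matches.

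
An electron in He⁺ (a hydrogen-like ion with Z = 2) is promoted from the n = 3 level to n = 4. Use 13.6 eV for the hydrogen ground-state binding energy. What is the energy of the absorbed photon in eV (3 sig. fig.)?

2.64 eV

The Bohr energies scale as Z², so for Z = 2: E_n = −54.40/n² eV.
E_4 = −54.40/16 = −3.400 eV and E_3 = −54.40/9 = −6.044 eV.
The photon energy is |E_4 − E_3| = 2.64 eV.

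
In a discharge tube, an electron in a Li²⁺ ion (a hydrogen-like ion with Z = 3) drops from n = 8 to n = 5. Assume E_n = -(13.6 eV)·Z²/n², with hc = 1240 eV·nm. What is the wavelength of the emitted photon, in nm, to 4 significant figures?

For Z = 3 the level energies scale as Z², so the effective Rydberg energy is 13.6 × 9 = 122.4 eV.
ΔE = 122.4 × (1/5² − 1/8²) = 122.4 × 0.02438 = 2.984 eV.
λ = hc/ΔE = 1240 / 2.984 = 415.6 nm.

415.6 nm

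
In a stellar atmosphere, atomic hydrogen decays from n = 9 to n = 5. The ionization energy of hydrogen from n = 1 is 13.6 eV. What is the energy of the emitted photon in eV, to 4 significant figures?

0.3761 eV

E_9 = −13.60/81 = −0.1679 eV and E_5 = −13.60/25 = −0.5440 eV.
The photon energy is |E_9 − E_5| = 0.3761 eV.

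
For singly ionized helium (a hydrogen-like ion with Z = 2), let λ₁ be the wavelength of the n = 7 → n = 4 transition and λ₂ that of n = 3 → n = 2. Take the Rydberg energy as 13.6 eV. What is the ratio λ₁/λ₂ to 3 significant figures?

λ ∝ 1/ΔE ∝ 1/(1/n_f² − 1/n_i²), and the Z² and hc factors cancel in the ratio.
λ₁/λ₂ = (1/2² − 1/3²)/(1/4² − 1/7²) = 0.1389/0.04209 = 3.30.

3.30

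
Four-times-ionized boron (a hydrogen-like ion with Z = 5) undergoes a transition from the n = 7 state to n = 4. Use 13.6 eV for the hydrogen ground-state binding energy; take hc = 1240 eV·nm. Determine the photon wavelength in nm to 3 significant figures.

86.6 nm

For Z = 5 the level energies scale as Z², so the effective Rydberg energy is 13.6 × 25 = 340.0 eV.
ΔE = 340.0 × (1/4² − 1/7²) = 340.0 × 0.04209 = 14.31 eV.
λ = hc/ΔE = 1240 / 14.31 = 86.6 nm.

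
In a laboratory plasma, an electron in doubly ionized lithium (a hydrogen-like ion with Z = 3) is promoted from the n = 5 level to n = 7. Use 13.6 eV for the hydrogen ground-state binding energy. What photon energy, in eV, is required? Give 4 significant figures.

The Bohr energies scale as Z², so for Z = 3: E_n = −122.4/n² eV.
E_7 = −122.4/49 = −2.498 eV and E_5 = −122.4/25 = −4.896 eV.
The photon energy is |E_7 − E_5| = 2.398 eV.

2.398 eV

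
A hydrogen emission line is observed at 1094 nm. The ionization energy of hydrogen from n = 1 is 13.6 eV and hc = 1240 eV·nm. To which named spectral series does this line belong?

Paschen

ΔE = 1240/1094 = 1.133 eV.
This matches 13.6 × (1/3² − 1/6²), so n_f = 3: the Paschen series.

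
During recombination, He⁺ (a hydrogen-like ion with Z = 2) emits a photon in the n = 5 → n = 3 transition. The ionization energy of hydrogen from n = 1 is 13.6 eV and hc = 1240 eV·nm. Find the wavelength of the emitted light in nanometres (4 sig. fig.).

320.5 nm

For Z = 2 the level energies scale as Z², so the effective Rydberg energy is 13.6 × 4 = 54.40 eV.
ΔE = 54.40 × (1/3² − 1/5²) = 54.40 × 0.07111 = 3.868 eV.
λ = hc/ΔE = 1240 / 3.868 = 320.5 nm.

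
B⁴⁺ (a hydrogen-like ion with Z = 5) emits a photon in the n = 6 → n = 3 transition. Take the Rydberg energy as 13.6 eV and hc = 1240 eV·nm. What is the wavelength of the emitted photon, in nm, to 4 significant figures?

43.76 nm

For Z = 5 the level energies scale as Z², so the effective Rydberg energy is 13.6 × 25 = 340.0 eV.
ΔE = 340.0 × (1/3² − 1/6²) = 340.0 × 0.08333 = 28.33 eV.
λ = hc/ΔE = 1240 / 28.33 = 43.76 nm.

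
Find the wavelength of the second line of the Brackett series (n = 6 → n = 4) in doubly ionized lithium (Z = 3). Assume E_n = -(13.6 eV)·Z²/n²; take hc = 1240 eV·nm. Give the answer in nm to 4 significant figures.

The Brackett series terminates on n_f = 4; the second line has n_i = 4+2 = 6.
ΔE = 122.4 × (1/4² − 1/6²) = 4.250 eV.
λ = 1240 / 4.250 = 291.8 nm.

291.8 nm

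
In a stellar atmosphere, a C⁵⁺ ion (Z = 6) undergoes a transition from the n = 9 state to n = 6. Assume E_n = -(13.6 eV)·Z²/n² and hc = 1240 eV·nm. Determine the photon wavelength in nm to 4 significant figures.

For Z = 6 the level energies scale as Z², so the effective Rydberg energy is 13.6 × 36 = 489.6 eV.
ΔE = 489.6 × (1/6² − 1/9²) = 489.6 × 0.01543 = 7.556 eV.
λ = hc/ΔE = 1240 / 7.556 = 164.1 nm.

164.1 nm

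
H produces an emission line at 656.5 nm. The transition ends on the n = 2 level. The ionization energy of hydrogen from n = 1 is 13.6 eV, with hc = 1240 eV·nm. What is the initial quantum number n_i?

n_i = 3

The photon energy is ΔE = hc/λ = 1240 / 656.5 = 1.889 eV.
With Z = 1, ΔE = 13.60 × (1/n_f² − 1/n_i²), so 1/n_f² − 1/n_i² = 0.1389.
With n_f = 2: 1/n_i² = 1/4 − 0.1389 = 0.1111, so n_i ≈ 3.00.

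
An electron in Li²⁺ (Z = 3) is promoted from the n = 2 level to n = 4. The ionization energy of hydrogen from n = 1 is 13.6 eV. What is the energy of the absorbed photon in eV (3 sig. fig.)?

The Bohr energies scale as Z², so for Z = 3: E_n = −122.4/n² eV.
E_4 = −122.4/16 = −7.650 eV and E_2 = −122.4/4 = −30.60 eV.
The photon energy is |E_4 − E_2| = 23.0 eV.

23.0 eV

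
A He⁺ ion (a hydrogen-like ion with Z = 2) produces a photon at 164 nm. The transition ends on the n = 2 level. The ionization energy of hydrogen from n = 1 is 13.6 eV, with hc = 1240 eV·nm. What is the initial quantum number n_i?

n_i = 3

The photon energy is ΔE = hc/λ = 1240 / 164 = 7.561 eV.
With Z = 2, ΔE = 54.40 × (1/n_f² − 1/n_i²), so 1/n_f² − 1/n_i² = 0.1390.
With n_f = 2: 1/n_i² = 1/4 − 0.1390 = 0.1110, so n_i ≈ 3.00.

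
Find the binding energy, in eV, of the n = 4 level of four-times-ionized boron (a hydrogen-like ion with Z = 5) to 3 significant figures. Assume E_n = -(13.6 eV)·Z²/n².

21.3 eV

E_n = −13.6 Z²/n² = −340.0/n² eV for Z = 5.
E_4 = −340.0/16 = −21.3 eV, so ionization (to E = 0) requires 21.3 eV.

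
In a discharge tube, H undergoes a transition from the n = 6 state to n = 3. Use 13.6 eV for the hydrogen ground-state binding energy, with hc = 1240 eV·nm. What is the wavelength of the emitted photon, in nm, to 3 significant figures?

ΔE = 13.60 × (1/3² − 1/6²) = 13.60 × 0.08333 = 1.133 eV.
λ = hc/ΔE = 1240 / 1.133 = 1090 nm.
This line belongs to the Paschen series.

1090 nm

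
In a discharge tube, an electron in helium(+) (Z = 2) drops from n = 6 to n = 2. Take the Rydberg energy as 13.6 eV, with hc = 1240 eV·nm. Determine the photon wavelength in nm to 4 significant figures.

For Z = 2 the level energies scale as Z², so the effective Rydberg energy is 13.6 × 4 = 54.40 eV.
ΔE = 54.40 × (1/2² − 1/6²) = 54.40 × 0.2222 = 12.09 eV.
λ = hc/ΔE = 1240 / 12.09 = 102.6 nm.

102.6 nm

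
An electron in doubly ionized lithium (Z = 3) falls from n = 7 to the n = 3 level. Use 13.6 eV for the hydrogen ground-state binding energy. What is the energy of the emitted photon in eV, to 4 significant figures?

11.10 eV

The Bohr energies scale as Z², so for Z = 3: E_n = −122.4/n² eV.
E_7 = −122.4/49 = −2.498 eV and E_3 = −122.4/9 = −13.60 eV.
The photon energy is |E_7 − E_3| = 11.10 eV.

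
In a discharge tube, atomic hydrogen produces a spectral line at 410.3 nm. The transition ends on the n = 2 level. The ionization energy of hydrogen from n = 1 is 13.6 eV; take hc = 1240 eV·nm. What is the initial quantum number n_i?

The photon energy is ΔE = hc/λ = 1240 / 410.3 = 3.022 eV.
With Z = 1, ΔE = 13.60 × (1/n_f² − 1/n_i²), so 1/n_f² − 1/n_i² = 0.2222.
With n_f = 2: 1/n_i² = 1/4 − 0.2222 = 0.02778, so n_i ≈ 6.00.

n_i = 6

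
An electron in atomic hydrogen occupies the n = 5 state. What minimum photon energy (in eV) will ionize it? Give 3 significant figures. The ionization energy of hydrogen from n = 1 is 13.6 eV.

0.544 eV

E_5 = −13.60/25 = −0.544 eV, so ionization (to E = 0) requires 0.544 eV.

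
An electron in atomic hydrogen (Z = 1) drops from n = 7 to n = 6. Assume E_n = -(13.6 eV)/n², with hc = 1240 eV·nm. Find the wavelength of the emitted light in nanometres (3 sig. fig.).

ΔE = 13.60 × (1/6² − 1/7²) = 13.60 × 0.007370 = 0.1002 eV.
λ = hc/ΔE = 1240 / 0.1002 = 12400 nm.

12400 nm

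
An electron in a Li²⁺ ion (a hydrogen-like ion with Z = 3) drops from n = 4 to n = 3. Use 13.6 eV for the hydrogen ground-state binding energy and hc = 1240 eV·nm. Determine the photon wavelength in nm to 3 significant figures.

For Z = 3 the level energies scale as Z², so the effective Rydberg energy is 13.6 × 9 = 122.4 eV.
ΔE = 122.4 × (1/3² − 1/4²) = 122.4 × 0.04861 = 5.950 eV.
λ = hc/ΔE = 1240 / 5.950 = 208 nm.

208 nm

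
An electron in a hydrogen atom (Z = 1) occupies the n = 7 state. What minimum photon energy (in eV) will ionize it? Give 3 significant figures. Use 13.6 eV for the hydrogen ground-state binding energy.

E_7 = −13.60/49 = −0.278 eV, so ionization (to E = 0) requires 0.278 eV.

0.278 eV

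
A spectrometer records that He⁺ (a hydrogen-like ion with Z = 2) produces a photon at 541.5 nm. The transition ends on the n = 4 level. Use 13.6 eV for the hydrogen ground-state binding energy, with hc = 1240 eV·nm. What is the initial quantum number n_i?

The photon energy is ΔE = hc/λ = 1240 / 541.5 = 2.290 eV.
With Z = 2, ΔE = 54.40 × (1/n_f² − 1/n_i²), so 1/n_f² − 1/n_i² = 0.04209.
With n_f = 4: 1/n_i² = 1/16 − 0.04209 = 0.02041, so n_i ≈ 7.00.

n_i = 7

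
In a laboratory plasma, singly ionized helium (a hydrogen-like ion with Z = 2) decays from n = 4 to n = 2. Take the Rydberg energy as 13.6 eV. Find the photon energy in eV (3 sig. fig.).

The Bohr energies scale as Z², so for Z = 2: E_n = −54.40/n² eV.
E_4 = −54.40/16 = −3.400 eV and E_2 = −54.40/4 = −13.60 eV.
The photon energy is |E_4 − E_2| = 10.2 eV.

10.2 eV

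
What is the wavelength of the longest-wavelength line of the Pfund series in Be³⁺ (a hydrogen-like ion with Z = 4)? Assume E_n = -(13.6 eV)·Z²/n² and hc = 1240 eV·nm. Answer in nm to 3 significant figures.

The Pfund series terminates on n_f = 5; the first line has n_i = 5+1 = 6.
ΔE = 217.6 × (1/5² − 1/6²) = 2.660 eV.
λ = 1240 / 2.660 = 466 nm.

466 nm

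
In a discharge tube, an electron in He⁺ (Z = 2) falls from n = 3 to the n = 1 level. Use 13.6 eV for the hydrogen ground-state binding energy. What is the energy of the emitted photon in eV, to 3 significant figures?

The Bohr energies scale as Z², so for Z = 2: E_n = −54.40/n² eV.
E_3 = −54.40/9 = −6.044 eV and E_1 = −54.40/1 = −54.40 eV.
The photon energy is |E_3 − E_1| = 48.4 eV.

48.4 eV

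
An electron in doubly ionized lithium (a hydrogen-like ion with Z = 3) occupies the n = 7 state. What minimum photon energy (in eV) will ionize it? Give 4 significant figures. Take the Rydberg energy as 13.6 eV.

2.498 eV

E_n = −13.6 Z²/n² = −122.4/n² eV for Z = 3.
E_7 = −122.4/49 = −2.498 eV, so ionization (to E = 0) requires 2.498 eV.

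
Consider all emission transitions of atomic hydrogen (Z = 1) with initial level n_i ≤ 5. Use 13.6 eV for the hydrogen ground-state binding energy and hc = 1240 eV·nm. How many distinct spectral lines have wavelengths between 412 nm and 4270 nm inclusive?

6

Enumerate all n_i → n_f pairs with 1 ≤ n_f < n_i ≤ 5 and compute λ = 1240 / [13.6·1·(1/n_f² − 1/n_i²)].
Lines falling in [412, 4270] nm: 5→2 (434.2 nm), 4→2 (486.3 nm), 3→2 (656.5 nm), 5→3 (1282 nm), 4→3 (1876 nm), 5→4 (4052 nm).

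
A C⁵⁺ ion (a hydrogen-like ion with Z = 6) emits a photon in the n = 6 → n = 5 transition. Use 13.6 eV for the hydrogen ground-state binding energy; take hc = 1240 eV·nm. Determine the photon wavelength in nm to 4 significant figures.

For Z = 6 the level energies scale as Z², so the effective Rydberg energy is 13.6 × 36 = 489.6 eV.
ΔE = 489.6 × (1/5² − 1/6²) = 489.6 × 0.01222 = 5.984 eV.
λ = hc/ΔE = 1240 / 5.984 = 207.2 nm.

207.2 nm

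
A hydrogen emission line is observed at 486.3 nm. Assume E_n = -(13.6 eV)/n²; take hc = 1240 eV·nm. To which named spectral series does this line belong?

Balmer

ΔE = 1240/486.3 = 2.550 eV.
This matches 13.6 × (1/2² − 1/4²), so n_f = 2: the Balmer series.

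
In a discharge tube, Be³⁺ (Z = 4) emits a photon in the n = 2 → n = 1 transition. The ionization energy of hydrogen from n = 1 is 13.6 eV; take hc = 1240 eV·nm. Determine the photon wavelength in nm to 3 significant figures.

For Z = 4 the level energies scale as Z², so the effective Rydberg energy is 13.6 × 16 = 217.6 eV.
ΔE = 217.6 × (1/1² − 1/2²) = 217.6 × 0.7500 = 163.2 eV.
λ = hc/ΔE = 1240 / 163.2 = 7.60 nm.

7.60 nm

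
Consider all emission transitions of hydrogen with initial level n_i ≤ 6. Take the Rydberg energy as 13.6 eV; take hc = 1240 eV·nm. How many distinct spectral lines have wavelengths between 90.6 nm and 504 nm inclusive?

Enumerate all n_i → n_f pairs with 1 ≤ n_f < n_i ≤ 6 and compute λ = 1240 / [13.6·1·(1/n_f² − 1/n_i²)].
Lines falling in [90.6, 504] nm: 6→1 (93.78 nm), 5→1 (94.98 nm), 4→1 (97.25 nm), 3→1 (102.6 nm), 2→1 (121.6 nm), 6→2 (410.3 nm), 5→2 (434.2 nm), 4→2 (486.3 nm).

8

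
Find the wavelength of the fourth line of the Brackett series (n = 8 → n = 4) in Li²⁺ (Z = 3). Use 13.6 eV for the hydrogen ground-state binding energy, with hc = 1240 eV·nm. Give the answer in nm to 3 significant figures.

The Brackett series terminates on n_f = 4; the fourth line has n_i = 4+4 = 8.
ΔE = 122.4 × (1/4² − 1/8²) = 5.738 eV.
λ = 1240 / 5.738 = 216 nm.

216 nm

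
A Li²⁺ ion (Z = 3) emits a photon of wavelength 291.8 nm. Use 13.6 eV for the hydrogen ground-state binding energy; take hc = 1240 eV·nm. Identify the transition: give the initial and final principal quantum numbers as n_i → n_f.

n_i = 6, n_f = 4

The photon energy is ΔE = hc/λ = 1240 / 291.8 = 4.249 eV.
With Z = 3, ΔE = 122.4 × (1/n_f² − 1/n_i²), so 1/n_f² − 1/n_i² = 0.03472.
Trying n_f = 4 gives 1/n_i² = 0.02778, i.e. n_i ≈ 6; this pair matches.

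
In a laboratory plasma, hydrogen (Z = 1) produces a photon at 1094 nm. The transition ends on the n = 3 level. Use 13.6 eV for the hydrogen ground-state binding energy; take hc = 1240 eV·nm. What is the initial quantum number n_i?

The photon energy is ΔE = hc/λ = 1240 / 1094 = 1.133 eV.
With Z = 1, ΔE = 13.60 × (1/n_f² − 1/n_i²), so 1/n_f² − 1/n_i² = 0.08334.
With n_f = 3: 1/n_i² = 1/9 − 0.08334 = 0.02777, so n_i ≈ 6.00.

n_i = 6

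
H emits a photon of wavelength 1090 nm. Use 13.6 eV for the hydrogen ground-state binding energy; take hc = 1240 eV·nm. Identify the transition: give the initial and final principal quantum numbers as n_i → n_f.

The photon energy is ΔE = hc/λ = 1240 / 1090 = 1.138 eV.
With Z = 1, ΔE = 13.60 × (1/n_f² − 1/n_i²), so 1/n_f² − 1/n_i² = 0.08365.
Trying n_f = 3 gives 1/n_i² = 0.02746, i.e. n_i ≈ 6; this pair matches.

n_i = 6, n_f = 3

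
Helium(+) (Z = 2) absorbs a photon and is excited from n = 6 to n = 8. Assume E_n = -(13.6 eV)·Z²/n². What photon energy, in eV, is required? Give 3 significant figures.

The Bohr energies scale as Z², so for Z = 2: E_n = −54.40/n² eV.
E_8 = −54.40/64 = −0.8500 eV and E_6 = −54.40/36 = −1.511 eV.
The photon energy is |E_8 − E_6| = 0.661 eV.

0.661 eV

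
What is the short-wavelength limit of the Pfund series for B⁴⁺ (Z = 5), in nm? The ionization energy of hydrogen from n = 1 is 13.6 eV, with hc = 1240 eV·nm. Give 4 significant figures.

91.18 nm

The Pfund series has lower level n_f = 5; the series limit corresponds to n_i → ∞.
ΔE_max = 13.6 × 25 / 5² = 13.60 eV.
λ_min = 1240 / 13.60 = 91.18 nm.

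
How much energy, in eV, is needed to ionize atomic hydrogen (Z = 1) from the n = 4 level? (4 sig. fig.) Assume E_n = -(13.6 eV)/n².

E_4 = −13.60/16 = −0.8500 eV, so ionization (to E = 0) requires 0.8500 eV.

0.8500 eV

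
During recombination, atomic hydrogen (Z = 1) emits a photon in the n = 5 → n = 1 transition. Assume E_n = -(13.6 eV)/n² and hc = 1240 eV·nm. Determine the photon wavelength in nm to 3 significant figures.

95.0 nm

ΔE = 13.60 × (1/1² − 1/5²) = 13.60 × 0.9600 = 13.06 eV.
λ = hc/ΔE = 1240 / 13.06 = 95.0 nm.
This line belongs to the Lyman series.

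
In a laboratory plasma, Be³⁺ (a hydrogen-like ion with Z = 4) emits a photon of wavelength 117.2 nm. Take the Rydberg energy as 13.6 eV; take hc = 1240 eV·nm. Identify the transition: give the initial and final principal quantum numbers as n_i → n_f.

The photon energy is ΔE = hc/λ = 1240 / 117.2 = 10.58 eV.
With Z = 4, ΔE = 217.6 × (1/n_f² − 1/n_i²), so 1/n_f² − 1/n_i² = 0.04862.
Trying n_f = 3 gives 1/n_i² = 0.06249, i.e. n_i ≈ 4; this pair matches.

n_i = 4, n_f = 3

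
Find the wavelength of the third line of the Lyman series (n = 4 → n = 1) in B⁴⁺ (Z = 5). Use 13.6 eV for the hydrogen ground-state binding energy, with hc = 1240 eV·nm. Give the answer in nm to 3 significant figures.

The Lyman series terminates on n_f = 1; the third line has n_i = 1+3 = 4.
ΔE = 340.0 × (1/1² − 1/4²) = 318.8 eV.
λ = 1240 / 318.8 = 3.89 nm.

3.89 nm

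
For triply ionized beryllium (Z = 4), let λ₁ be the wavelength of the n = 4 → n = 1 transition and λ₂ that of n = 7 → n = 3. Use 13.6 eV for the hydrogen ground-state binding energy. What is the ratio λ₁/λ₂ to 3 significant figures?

λ ∝ 1/ΔE ∝ 1/(1/n_f² − 1/n_i²), and the Z² and hc factors cancel in the ratio.
λ₁/λ₂ = (1/3² − 1/7²)/(1/1² − 1/4²) = 0.09070/0.9375 = 0.0967.

0.0967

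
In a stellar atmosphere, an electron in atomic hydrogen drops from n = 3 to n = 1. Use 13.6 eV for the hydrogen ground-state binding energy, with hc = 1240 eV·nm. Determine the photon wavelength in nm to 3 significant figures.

ΔE = 13.60 × (1/1² − 1/3²) = 13.60 × 0.8889 = 12.09 eV.
λ = hc/ΔE = 1240 / 12.09 = 103 nm.

103 nm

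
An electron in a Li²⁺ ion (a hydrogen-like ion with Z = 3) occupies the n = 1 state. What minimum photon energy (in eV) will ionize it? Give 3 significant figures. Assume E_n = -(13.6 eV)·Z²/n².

122 eV

E_n = −13.6 Z²/n² = −122.4/n² eV for Z = 3.
E_1 = −122.4/1 = −122 eV, so ionization (to E = 0) requires 122 eV.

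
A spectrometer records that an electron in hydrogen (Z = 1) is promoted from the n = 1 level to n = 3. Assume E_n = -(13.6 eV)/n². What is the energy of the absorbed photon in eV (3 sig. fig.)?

12.1 eV

E_3 = −13.60/9 = −1.511 eV and E_1 = −13.60/1 = −13.60 eV.
The photon energy is |E_3 − E_1| = 12.1 eV.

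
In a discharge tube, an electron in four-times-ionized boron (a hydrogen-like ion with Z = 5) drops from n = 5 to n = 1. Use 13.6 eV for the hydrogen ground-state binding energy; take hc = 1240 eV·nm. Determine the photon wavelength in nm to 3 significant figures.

For Z = 5 the level energies scale as Z², so the effective Rydberg energy is 13.6 × 25 = 340.0 eV.
ΔE = 340.0 × (1/1² − 1/5²) = 340.0 × 0.9600 = 326.4 eV.
λ = hc/ΔE = 1240 / 326.4 = 3.80 nm.

3.80 nm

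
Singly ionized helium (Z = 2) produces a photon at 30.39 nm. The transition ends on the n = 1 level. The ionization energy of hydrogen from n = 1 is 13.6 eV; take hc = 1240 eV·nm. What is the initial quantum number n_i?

n_i = 2

The photon energy is ΔE = hc/λ = 1240 / 30.39 = 40.80 eV.
With Z = 2, ΔE = 54.40 × (1/n_f² − 1/n_i²), so 1/n_f² − 1/n_i² = 0.7501.
With n_f = 1: 1/n_i² = 1/1 − 0.7501 = 0.2499, so n_i ≈ 2.00.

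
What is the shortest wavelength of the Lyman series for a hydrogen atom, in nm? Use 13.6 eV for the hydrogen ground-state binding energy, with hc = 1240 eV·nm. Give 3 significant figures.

91.2 nm

The Lyman series has lower level n_f = 1; the series limit corresponds to n_i → ∞.
ΔE_max = 13.6 × 1 / 1² = 13.60 eV.
λ_min = 1240 / 13.60 = 91.2 nm.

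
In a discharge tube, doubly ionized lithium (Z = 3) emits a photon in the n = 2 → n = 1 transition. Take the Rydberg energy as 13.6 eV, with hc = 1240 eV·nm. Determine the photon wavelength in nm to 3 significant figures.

13.5 nm

For Z = 3 the level energies scale as Z², so the effective Rydberg energy is 13.6 × 9 = 122.4 eV.
ΔE = 122.4 × (1/1² − 1/2²) = 122.4 × 0.7500 = 91.80 eV.
λ = hc/ΔE = 1240 / 91.80 = 13.5 nm.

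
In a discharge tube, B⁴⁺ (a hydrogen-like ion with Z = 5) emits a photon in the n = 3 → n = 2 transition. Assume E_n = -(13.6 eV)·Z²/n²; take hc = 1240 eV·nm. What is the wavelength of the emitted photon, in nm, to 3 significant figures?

26.3 nm

For Z = 5 the level energies scale as Z², so the effective Rydberg energy is 13.6 × 25 = 340.0 eV.
ΔE = 340.0 × (1/2² − 1/3²) = 340.0 × 0.1389 = 47.22 eV.
λ = hc/ΔE = 1240 / 47.22 = 26.3 nm.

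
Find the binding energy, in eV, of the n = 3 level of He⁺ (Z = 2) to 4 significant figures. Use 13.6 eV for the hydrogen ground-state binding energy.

E_n = −13.6 Z²/n² = −54.40/n² eV for Z = 2.
E_3 = −54.40/9 = −6.044 eV, so ionization (to E = 0) requires 6.044 eV.

6.044 eV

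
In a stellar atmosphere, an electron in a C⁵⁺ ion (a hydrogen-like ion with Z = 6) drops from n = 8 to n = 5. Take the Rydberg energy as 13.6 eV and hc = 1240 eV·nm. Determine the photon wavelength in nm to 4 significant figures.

For Z = 6 the level energies scale as Z², so the effective Rydberg energy is 13.6 × 36 = 489.6 eV.
ΔE = 489.6 × (1/5² − 1/8²) = 489.6 × 0.02438 = 11.93 eV.
λ = hc/ΔE = 1240 / 11.93 = 103.9 nm.

103.9 nm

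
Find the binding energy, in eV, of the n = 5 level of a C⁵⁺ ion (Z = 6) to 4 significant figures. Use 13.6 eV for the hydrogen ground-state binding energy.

19.58 eV

E_n = −13.6 Z²/n² = −489.6/n² eV for Z = 6.
E_5 = −489.6/25 = −19.58 eV, so ionization (to E = 0) requires 19.58 eV.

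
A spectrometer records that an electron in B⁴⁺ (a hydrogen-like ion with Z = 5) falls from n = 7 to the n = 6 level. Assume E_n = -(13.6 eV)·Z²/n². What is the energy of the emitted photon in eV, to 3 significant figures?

The Bohr energies scale as Z², so for Z = 5: E_n = −340.0/n² eV.
E_7 = −340.0/49 = −6.939 eV and E_6 = −340.0/36 = −9.444 eV.
The photon energy is |E_7 − E_6| = 2.51 eV.

2.51 eV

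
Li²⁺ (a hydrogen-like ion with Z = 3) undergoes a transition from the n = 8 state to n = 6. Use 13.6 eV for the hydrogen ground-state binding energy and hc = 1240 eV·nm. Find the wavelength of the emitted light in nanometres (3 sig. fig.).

For Z = 3 the level energies scale as Z², so the effective Rydberg energy is 13.6 × 9 = 122.4 eV.
ΔE = 122.4 × (1/6² − 1/8²) = 122.4 × 0.01215 = 1.488 eV.
λ = hc/ΔE = 1240 / 1.488 = 834 nm.

834 nm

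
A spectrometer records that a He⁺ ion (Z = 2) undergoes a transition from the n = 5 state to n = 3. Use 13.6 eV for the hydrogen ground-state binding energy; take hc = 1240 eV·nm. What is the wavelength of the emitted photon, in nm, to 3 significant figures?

321 nm

For Z = 2 the level energies scale as Z², so the effective Rydberg energy is 13.6 × 4 = 54.40 eV.
ΔE = 54.40 × (1/3² − 1/5²) = 54.40 × 0.07111 = 3.868 eV.
λ = hc/ΔE = 1240 / 3.868 = 321 nm.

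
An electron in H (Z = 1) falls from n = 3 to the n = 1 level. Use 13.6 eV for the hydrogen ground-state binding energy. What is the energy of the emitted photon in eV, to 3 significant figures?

E_3 = −13.60/9 = −1.511 eV and E_1 = −13.60/1 = −13.60 eV.
The photon energy is |E_3 − E_1| = 12.1 eV.

12.1 eV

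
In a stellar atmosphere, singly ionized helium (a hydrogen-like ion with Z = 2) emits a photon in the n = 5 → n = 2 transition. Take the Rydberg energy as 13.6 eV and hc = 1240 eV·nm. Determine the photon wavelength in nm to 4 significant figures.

For Z = 2 the level energies scale as Z², so the effective Rydberg energy is 13.6 × 4 = 54.40 eV.
ΔE = 54.40 × (1/2² − 1/5²) = 54.40 × 0.2100 = 11.42 eV.
λ = hc/ΔE = 1240 / 11.42 = 108.5 nm.

108.5 nm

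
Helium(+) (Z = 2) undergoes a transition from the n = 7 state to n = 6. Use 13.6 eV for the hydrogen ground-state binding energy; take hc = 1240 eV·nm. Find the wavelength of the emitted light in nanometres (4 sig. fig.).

For Z = 2 the level energies scale as Z², so the effective Rydberg energy is 13.6 × 4 = 54.40 eV.
ΔE = 54.40 × (1/6² − 1/7²) = 54.40 × 0.007370 = 0.4009 eV.
λ = hc/ΔE = 1240 / 0.4009 = 3093 nm.

3093 nm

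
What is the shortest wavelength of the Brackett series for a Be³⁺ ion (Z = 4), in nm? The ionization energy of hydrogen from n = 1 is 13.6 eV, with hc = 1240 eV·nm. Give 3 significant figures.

91.2 nm

The Brackett series has lower level n_f = 4; the series limit corresponds to n_i → ∞.
ΔE_max = 13.6 × 16 / 4² = 13.60 eV.
λ_min = 1240 / 13.60 = 91.2 nm.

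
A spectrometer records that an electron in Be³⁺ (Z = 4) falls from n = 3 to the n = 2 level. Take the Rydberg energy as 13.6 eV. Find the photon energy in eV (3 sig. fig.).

30.2 eV

The Bohr energies scale as Z², so for Z = 4: E_n = −217.6/n² eV.
E_3 = −217.6/9 = −24.18 eV and E_2 = −217.6/4 = −54.40 eV.
The photon energy is |E_3 − E_2| = 30.2 eV.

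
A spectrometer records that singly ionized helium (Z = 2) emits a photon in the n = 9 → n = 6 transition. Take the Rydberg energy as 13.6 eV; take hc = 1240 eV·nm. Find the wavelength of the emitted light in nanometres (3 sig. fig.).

1480 nm

For Z = 2 the level energies scale as Z², so the effective Rydberg energy is 13.6 × 4 = 54.40 eV.
ΔE = 54.40 × (1/6² − 1/9²) = 54.40 × 0.01543 = 0.8395 eV.
λ = hc/ΔE = 1240 / 0.8395 = 1480 nm.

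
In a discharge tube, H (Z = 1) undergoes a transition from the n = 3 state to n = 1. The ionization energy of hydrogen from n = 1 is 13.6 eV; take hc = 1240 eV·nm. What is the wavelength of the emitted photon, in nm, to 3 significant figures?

ΔE = 13.60 × (1/1² − 1/3²) = 13.60 × 0.8889 = 12.09 eV.
λ = hc/ΔE = 1240 / 12.09 = 103 nm.

103 nm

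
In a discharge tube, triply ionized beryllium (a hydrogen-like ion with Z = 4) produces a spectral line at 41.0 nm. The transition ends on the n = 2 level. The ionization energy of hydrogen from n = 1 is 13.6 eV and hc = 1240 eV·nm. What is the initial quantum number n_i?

The photon energy is ΔE = hc/λ = 1240 / 41.0 = 30.24 eV.
With Z = 4, ΔE = 217.6 × (1/n_f² − 1/n_i²), so 1/n_f² − 1/n_i² = 0.1390.
With n_f = 2: 1/n_i² = 1/4 − 0.1390 = 0.1110, so n_i ≈ 3.00.

n_i = 3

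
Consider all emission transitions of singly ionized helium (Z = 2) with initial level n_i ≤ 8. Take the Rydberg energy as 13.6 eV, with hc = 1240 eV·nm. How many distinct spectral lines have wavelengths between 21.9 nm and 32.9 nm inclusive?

Enumerate all n_i → n_f pairs with 1 ≤ n_f < n_i ≤ 8 and compute λ = 1240 / [13.6·4·(1/n_f² − 1/n_i²)].
Lines falling in [21.9, 32.9] nm: 8→1 (23.16 nm), 7→1 (23.27 nm), 6→1 (23.45 nm), 5→1 (23.74 nm), 4→1 (24.31 nm), 3→1 (25.64 nm), 2→1 (30.39 nm).

7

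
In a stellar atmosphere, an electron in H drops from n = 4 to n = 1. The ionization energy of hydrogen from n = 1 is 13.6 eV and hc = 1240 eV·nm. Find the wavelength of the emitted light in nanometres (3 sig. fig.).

97.3 nm

ΔE = 13.60 × (1/1² − 1/4²) = 13.60 × 0.9375 = 12.75 eV.
λ = hc/ΔE = 1240 / 12.75 = 97.3 nm.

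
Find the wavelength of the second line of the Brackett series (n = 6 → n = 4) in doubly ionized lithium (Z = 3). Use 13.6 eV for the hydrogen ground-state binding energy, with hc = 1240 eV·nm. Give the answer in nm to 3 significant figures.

292 nm

The Brackett series terminates on n_f = 4; the second line has n_i = 4+2 = 6.
ΔE = 122.4 × (1/4² − 1/6²) = 4.250 eV.
λ = 1240 / 4.250 = 292 nm.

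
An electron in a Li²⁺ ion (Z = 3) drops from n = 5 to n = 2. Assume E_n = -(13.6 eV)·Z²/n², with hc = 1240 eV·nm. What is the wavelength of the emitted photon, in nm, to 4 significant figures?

48.24 nm

For Z = 3 the level energies scale as Z², so the effective Rydberg energy is 13.6 × 9 = 122.4 eV.
ΔE = 122.4 × (1/2² − 1/5²) = 122.4 × 0.2100 = 25.70 eV.
λ = hc/ΔE = 1240 / 25.70 = 48.24 nm.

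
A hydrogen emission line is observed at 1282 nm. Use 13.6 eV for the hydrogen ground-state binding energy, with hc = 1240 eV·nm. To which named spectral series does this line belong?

Paschen

ΔE = 1240/1282 = 0.9672 eV.
This matches 13.6 × (1/3² − 1/5²), so n_f = 3: the Paschen series.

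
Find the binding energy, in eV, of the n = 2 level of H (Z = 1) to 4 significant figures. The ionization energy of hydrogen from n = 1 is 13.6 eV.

3.400 eV

E_2 = −13.60/4 = −3.400 eV, so ionization (to E = 0) requires 3.400 eV.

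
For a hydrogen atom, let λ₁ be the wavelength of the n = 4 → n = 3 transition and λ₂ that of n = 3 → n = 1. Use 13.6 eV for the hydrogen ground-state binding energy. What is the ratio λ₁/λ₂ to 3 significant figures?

18.3

λ ∝ 1/ΔE ∝ 1/(1/n_f² − 1/n_i²), and the Z² and hc factors cancel in the ratio.
λ₁/λ₂ = (1/1² − 1/3²)/(1/3² − 1/4²) = 0.8889/0.04861 = 18.3.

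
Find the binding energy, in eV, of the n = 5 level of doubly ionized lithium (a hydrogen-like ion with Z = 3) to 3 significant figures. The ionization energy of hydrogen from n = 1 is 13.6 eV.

4.90 eV

E_n = −13.6 Z²/n² = −122.4/n² eV for Z = 3.
E_5 = −122.4/25 = −4.90 eV, so ionization (to E = 0) requires 4.90 eV.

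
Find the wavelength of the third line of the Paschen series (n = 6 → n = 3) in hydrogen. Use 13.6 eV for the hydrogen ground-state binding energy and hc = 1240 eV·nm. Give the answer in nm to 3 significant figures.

The Paschen series terminates on n_f = 3; the third line has n_i = 3+3 = 6.
ΔE = 13.60 × (1/3² − 1/6²) = 1.133 eV.
λ = 1240 / 1.133 = 1090 nm.

1090 nm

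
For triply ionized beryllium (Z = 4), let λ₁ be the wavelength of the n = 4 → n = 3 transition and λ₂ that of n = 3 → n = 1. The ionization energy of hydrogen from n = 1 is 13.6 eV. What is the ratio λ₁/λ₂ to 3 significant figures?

18.3

λ ∝ 1/ΔE ∝ 1/(1/n_f² − 1/n_i²), and the Z² and hc factors cancel in the ratio.
λ₁/λ₂ = (1/1² − 1/3²)/(1/3² − 1/4²) = 0.8889/0.04861 = 18.3.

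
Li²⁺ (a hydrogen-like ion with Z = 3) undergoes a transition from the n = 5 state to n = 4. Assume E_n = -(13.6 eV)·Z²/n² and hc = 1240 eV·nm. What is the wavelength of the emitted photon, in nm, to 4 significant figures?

For Z = 3 the level energies scale as Z², so the effective Rydberg energy is 13.6 × 9 = 122.4 eV.
ΔE = 122.4 × (1/4² − 1/5²) = 122.4 × 0.02250 = 2.754 eV.
λ = hc/ΔE = 1240 / 2.754 = 450.3 nm.

450.3 nm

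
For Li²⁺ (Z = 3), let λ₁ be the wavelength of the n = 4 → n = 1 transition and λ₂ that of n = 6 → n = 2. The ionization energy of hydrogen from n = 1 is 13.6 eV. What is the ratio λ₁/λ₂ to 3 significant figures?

0.237

λ ∝ 1/ΔE ∝ 1/(1/n_f² − 1/n_i²), and the Z² and hc factors cancel in the ratio.
λ₁/λ₂ = (1/2² − 1/6²)/(1/1² − 1/4²) = 0.2222/0.9375 = 0.237.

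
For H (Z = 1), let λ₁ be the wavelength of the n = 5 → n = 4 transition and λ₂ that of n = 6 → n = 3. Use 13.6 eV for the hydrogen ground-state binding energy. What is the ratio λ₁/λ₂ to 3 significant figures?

3.70

λ ∝ 1/ΔE ∝ 1/(1/n_f² − 1/n_i²), and the Z² and hc factors cancel in the ratio.
λ₁/λ₂ = (1/3² − 1/6²)/(1/4² − 1/5²) = 0.08333/0.02250 = 3.70.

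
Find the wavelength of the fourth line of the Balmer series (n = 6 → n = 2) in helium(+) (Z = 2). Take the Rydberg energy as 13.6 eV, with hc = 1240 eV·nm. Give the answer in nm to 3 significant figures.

The Balmer series terminates on n_f = 2; the fourth line has n_i = 2+4 = 6.
ΔE = 54.40 × (1/2² − 1/6²) = 12.09 eV.
λ = 1240 / 12.09 = 103 nm.

103 nm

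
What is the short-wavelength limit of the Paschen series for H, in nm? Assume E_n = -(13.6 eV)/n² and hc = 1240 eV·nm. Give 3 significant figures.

821 nm

The Paschen series has lower level n_f = 3; the series limit corresponds to n_i → ∞.
ΔE_max = 13.6 × 1 / 3² = 1.511 eV.
λ_min = 1240 / 1.511 = 821 nm.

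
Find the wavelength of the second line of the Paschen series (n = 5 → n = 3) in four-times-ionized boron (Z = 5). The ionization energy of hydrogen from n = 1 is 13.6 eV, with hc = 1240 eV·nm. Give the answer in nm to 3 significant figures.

51.3 nm

The Paschen series terminates on n_f = 3; the second line has n_i = 3+2 = 5.
ΔE = 340.0 × (1/3² − 1/5²) = 24.18 eV.
λ = 1240 / 24.18 = 51.3 nm.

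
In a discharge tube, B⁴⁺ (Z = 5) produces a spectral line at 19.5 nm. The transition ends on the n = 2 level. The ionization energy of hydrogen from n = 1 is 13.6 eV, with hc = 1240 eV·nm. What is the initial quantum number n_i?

The photon energy is ΔE = hc/λ = 1240 / 19.5 = 63.59 eV.
With Z = 5, ΔE = 340.0 × (1/n_f² − 1/n_i²), so 1/n_f² − 1/n_i² = 0.1870.
With n_f = 2: 1/n_i² = 1/4 − 0.1870 = 0.06297, so n_i ≈ 3.99.

n_i = 4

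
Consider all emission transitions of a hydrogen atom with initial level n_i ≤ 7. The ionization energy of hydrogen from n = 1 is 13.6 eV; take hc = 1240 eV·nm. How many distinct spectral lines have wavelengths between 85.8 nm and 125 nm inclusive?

Enumerate all n_i → n_f pairs with 1 ≤ n_f < n_i ≤ 7 and compute λ = 1240 / [13.6·1·(1/n_f² − 1/n_i²)].
Lines falling in [85.8, 125] nm: 7→1 (93.08 nm), 6→1 (93.78 nm), 5→1 (94.98 nm), 4→1 (97.25 nm), 3→1 (102.6 nm), 2→1 (121.6 nm).

6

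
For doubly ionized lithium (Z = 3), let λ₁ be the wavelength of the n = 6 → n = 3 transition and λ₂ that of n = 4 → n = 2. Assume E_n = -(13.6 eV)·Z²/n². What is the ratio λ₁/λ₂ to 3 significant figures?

2.25

λ ∝ 1/ΔE ∝ 1/(1/n_f² − 1/n_i²), and the Z² and hc factors cancel in the ratio.
λ₁/λ₂ = (1/2² − 1/4²)/(1/3² − 1/6²) = 0.1875/0.08333 = 2.25.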